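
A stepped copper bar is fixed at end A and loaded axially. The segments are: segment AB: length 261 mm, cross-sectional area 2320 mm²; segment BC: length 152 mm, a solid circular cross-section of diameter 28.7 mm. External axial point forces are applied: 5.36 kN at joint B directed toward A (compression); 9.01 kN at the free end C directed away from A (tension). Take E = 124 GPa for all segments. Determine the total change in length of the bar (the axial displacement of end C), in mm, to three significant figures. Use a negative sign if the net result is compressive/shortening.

0.0204 mm

Internal axial forces (sectioning from the free end, tension +): N_BC = 9.01 kN, N_AB = 3.65 kN.
A_BC = 646.9 mm².
δ_AB = 3650·261/(2320·124000) = 0.003311 mm
δ_BC = 9010·152/(646.9·124000) = 0.01707 mm
δ = Σδ_i = 0.02038 mm.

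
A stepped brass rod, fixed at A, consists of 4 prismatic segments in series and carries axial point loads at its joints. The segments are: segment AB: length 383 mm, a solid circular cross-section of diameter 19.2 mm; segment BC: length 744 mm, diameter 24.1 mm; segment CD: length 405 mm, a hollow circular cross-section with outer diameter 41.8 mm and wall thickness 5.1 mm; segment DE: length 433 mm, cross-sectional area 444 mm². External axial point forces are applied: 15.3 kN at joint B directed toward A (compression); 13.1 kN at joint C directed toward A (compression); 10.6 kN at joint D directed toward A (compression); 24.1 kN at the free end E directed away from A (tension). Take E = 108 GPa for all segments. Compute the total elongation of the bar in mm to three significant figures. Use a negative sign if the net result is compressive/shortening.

0.127 mm

Internal axial forces (sectioning from the free end, tension +): N_DE = 24.1 kN, N_CD = 13.5 kN, N_BC = 0.4 kN, N_AB = -14.9 kN.
A_AB = 289.5 mm².
A_BC = 456.2 mm².
A_CD = 588 mm².
δ_AB = -14900·383/(289.5·108000) = -0.1825 mm
δ_BC = 400·744/(456.2·108000) = 0.006041 mm
δ_CD = 13500·405/(588·108000) = 0.0861 mm
δ_DE = 24100·433/(444·108000) = 0.2176 mm
δ = Σδ_i = 0.1273 mm.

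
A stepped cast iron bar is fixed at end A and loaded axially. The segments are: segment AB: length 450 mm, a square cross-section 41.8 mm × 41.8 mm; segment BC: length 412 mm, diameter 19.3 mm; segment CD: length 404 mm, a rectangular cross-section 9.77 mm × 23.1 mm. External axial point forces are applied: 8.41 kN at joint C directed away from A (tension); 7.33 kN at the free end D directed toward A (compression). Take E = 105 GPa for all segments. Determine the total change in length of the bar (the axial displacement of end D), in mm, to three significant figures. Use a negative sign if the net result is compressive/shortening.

Internal axial forces (sectioning from the free end, tension +): N_CD = -7.33 kN, N_BC = 1.08 kN, N_AB = 1.08 kN.
A_AB = 1747 mm².
A_BC = 292.6 mm².
A_CD = 225.7 mm².
δ_AB = 1080·450/(1747·105000) = 0.002649 mm
δ_BC = 1080·412/(292.6·105000) = 0.01449 mm
δ_CD = -7330·404/(225.7·105000) = -0.125 mm
δ = Σδ_i = -0.1078 mm.

-0.108 mm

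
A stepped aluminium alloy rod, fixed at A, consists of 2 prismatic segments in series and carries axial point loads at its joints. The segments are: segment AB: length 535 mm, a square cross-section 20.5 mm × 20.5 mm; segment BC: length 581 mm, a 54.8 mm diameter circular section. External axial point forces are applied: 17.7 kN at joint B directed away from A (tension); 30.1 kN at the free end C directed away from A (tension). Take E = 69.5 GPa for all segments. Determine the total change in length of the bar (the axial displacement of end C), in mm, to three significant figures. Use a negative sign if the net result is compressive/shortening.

Internal axial forces (sectioning from the free end, tension +): N_BC = 30.1 kN, N_AB = 47.8 kN.
A_AB = 420.2 mm².
A_BC = 2359 mm².
δ_AB = 47800·535/(420.2·69500) = 0.8756 mm
δ_BC = 30100·581/(2359·69500) = 0.1067 mm
δ = Σδ_i = 0.9823 mm.

0.982 mm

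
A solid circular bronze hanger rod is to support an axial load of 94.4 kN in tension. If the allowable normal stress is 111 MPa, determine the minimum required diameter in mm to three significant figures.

32.9 mm

Required area A ≥ P/σ_allow = 94400/111 = 850.5 mm².
For a solid circular section, d ≥ √(4A/π) = 32.91 mm.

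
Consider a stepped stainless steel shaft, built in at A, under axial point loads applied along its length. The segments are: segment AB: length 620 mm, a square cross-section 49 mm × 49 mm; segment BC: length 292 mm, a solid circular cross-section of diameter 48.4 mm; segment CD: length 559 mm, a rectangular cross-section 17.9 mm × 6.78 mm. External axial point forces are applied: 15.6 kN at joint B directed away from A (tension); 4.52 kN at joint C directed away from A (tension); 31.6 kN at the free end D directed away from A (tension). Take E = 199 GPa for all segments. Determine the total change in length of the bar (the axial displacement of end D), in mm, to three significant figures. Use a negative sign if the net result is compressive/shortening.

Internal axial forces (sectioning from the free end, tension +): N_CD = 31.6 kN, N_BC = 36.12 kN, N_AB = 51.72 kN.
A_AB = 2401 mm².
A_BC = 1840 mm².
A_CD = 121.4 mm².
δ_AB = 51720·620/(2401·199000) = 0.06711 mm
δ_BC = 36120·292/(1840·199000) = 0.02881 mm
δ_CD = 31600·559/(121.4·199000) = 0.7314 mm
δ = Σδ_i = 0.8273 mm.

0.827 mm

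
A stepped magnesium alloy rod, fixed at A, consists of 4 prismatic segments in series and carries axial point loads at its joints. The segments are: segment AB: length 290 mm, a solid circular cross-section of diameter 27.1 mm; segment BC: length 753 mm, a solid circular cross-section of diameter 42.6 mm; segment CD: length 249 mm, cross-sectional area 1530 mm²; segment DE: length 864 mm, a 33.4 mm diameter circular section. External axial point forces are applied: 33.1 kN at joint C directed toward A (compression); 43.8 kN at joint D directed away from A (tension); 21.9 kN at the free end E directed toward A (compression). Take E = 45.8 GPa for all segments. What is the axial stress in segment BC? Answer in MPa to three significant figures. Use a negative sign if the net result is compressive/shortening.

Internal axial forces (sectioning from the free end, tension +): N_DE = -21.9 kN, N_CD = 21.9 kN, N_BC = -11.2 kN, N_AB = -11.2 kN.
A_BC = 1425 mm².
σ_BC = N_BC/A_BC = -11200/1425 = -7.858 MPa.

-7.86 MPa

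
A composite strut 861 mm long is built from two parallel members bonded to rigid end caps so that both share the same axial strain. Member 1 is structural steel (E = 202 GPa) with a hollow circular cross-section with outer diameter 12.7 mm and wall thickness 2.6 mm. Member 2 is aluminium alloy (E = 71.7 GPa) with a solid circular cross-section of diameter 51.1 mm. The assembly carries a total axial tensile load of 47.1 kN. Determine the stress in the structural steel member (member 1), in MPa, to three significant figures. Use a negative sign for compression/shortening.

58.1 MPa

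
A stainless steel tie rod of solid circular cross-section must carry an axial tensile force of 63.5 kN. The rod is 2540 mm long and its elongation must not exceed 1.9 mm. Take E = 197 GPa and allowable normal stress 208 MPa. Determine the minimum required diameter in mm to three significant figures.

Required area A ≥ P/σ_allow = 63500/208 = 305.3 mm².
For a solid circular section, d ≥ √(4A/π) = 19.72 mm.
Elongation limit: A ≥ PL/(Eδ_allow) = 63500·2540/(197000·1.9) = 430.9 mm² ⇒ d ≥ 23.42 mm.
The elongation limit governs.

23.4 mm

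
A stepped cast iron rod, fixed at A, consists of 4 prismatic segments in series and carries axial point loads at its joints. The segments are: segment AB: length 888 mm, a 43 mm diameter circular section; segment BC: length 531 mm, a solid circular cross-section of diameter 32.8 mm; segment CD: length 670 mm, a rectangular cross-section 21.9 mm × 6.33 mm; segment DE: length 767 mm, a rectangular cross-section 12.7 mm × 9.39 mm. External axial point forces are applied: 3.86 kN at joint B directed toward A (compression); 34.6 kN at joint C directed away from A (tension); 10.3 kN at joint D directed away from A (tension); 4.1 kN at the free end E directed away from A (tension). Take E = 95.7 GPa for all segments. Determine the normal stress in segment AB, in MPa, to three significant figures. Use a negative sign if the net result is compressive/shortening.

Internal axial forces (sectioning from the free end, tension +): N_DE = 4.1 kN, N_CD = 14.4 kN, N_BC = 49 kN, N_AB = 45.14 kN.
A_AB = 1452 mm².
σ_AB = N_AB/A_AB = 45140/1452 = 31.08 MPa.

31.1 MPa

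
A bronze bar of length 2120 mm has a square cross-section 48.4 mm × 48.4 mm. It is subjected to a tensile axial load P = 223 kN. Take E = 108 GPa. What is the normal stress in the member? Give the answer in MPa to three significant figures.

A = 2343 mm².
σ = N/A = 223000/2343 = 95.2 MPa.

95.2 MPa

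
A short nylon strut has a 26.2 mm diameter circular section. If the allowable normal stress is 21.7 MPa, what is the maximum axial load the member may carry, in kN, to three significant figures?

A = 539.1 mm².
P_max = σ_allow · A = 21.7 · 539.1 = 11700 N = 11.7 kN.

11.7 kN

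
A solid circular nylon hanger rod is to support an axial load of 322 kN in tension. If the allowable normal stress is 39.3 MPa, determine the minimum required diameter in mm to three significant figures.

102 mm

Required area A ≥ P/σ_allow = 322000/39.3 = 8193 mm².
For a solid circular section, d ≥ √(4A/π) = 102.1 mm.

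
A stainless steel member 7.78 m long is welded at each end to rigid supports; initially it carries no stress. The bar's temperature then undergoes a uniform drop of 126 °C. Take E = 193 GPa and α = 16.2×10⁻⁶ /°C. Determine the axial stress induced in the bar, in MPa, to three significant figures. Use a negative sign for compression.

Free thermal expansion αLΔT = 16.2e-6 · 7780 · -126 = -15.88 mm.
The walls impose strain ε = −(-15.88)/7780 = 2.0412e-03; σ = Eε = 193000 · 2.0412e-03 = 394 MPa.

394 MPa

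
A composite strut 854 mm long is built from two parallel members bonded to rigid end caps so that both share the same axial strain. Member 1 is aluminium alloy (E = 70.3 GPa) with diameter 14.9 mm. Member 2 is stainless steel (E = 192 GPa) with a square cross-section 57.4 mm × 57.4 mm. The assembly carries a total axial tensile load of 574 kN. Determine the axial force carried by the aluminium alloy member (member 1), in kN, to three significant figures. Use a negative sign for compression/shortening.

10.9 kN

A_1 = 174.4 mm².
A_2 = 3295 mm².
Equal strain + equilibrium ⇒ each member carries load in proportion to AE: A₁E₁ = 12260000 N, A₂E₂ = 632600000 N, ΣAE = 644900000 N.
F₁ = P·A₁E₁/ΣAE = 574000·12260000/644900000 = 10910 N.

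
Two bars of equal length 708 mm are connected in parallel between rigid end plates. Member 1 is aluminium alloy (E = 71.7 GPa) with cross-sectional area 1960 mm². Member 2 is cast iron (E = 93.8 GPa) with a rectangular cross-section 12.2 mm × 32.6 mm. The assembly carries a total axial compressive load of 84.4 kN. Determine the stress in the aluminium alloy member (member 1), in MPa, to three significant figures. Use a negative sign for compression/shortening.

-34.0 MPa

A_2 = 397.7 mm².
Equal strain + equilibrium ⇒ each member carries load in proportion to AE: A₁E₁ = 140500000 N, A₂E₂ = 37310000 N, ΣAE = 177800000 N.
σ₁ = P·E₁/ΣAE = -84400·71700/177800000 = -34.03 MPa.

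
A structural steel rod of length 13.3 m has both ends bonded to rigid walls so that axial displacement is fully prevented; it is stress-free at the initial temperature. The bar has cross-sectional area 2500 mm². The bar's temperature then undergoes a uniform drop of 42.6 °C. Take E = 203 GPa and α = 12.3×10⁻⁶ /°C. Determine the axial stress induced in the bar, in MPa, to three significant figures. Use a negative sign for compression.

106 MPa

Free thermal expansion αLΔT = 12.3e-6 · 13300 · -42.6 = -6.969 mm.
The walls impose strain ε = −(-6.969)/13300 = 5.2398e-04; σ = Eε = 203000 · 5.2398e-04 = 106.4 MPa.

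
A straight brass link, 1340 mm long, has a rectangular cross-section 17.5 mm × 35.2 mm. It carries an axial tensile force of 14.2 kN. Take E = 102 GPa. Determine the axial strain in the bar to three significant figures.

A = 616 mm².
σ = N/A = 23.05 MPa; ε = σ/E = 23.05/102000 = 2.260e-04.

2.26e-04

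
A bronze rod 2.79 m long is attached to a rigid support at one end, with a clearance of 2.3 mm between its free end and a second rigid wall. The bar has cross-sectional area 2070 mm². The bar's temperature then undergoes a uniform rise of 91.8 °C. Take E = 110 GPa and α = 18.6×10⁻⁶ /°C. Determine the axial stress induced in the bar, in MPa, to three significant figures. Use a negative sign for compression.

-97.1 MPa

Free thermal expansion αLΔT = 18.6e-6 · 2790 · 91.8 = 4.764 mm.
The walls engage after the gap closes; constrained expansion = 4.764 − 2.3 = 2.464 mm.
The walls impose strain ε = −(2.464)/2790 = -8.8311e-04; σ = Eε = 110000 · -8.8311e-04 = -97.14 MPa.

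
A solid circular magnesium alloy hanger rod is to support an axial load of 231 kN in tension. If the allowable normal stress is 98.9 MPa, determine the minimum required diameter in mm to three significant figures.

54.5 mm

Required area A ≥ P/σ_allow = 231000/98.9 = 2336 mm².
For a solid circular section, d ≥ √(4A/π) = 54.53 mm.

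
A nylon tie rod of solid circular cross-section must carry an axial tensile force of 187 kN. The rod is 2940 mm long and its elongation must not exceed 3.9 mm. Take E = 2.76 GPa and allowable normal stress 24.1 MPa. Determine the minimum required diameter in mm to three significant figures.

255 mm

Required area A ≥ P/σ_allow = 187000/24.1 = 7759 mm².
For a solid circular section, d ≥ √(4A/π) = 99.4 mm.
Elongation limit: A ≥ PL/(Eδ_allow) = 187000·2940/(2760·3.9) = 51080 mm² ⇒ d ≥ 255 mm.
The elongation limit governs.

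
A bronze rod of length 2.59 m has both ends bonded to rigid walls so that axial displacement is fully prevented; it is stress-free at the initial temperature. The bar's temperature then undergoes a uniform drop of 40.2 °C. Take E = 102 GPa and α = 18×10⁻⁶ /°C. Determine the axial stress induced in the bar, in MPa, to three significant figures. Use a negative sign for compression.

73.8 MPa

Free thermal expansion αLΔT = 18e-6 · 2590 · -40.2 = -1.874 mm.
The walls impose strain ε = −(-1.874)/2590 = 7.2360e-04; σ = Eε = 102000 · 7.2360e-04 = 73.81 MPa.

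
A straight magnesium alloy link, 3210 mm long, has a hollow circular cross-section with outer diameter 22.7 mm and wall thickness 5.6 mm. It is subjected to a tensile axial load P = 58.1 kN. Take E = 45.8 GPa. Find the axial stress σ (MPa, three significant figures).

193 MPa

A = 300.8 mm².
σ = N/A = 58100/300.8 = 193.1 MPa.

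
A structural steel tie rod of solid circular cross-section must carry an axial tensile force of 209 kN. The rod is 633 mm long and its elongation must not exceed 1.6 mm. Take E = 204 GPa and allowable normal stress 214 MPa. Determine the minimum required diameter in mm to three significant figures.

Required area A ≥ P/σ_allow = 209000/214 = 976.6 mm².
For a solid circular section, d ≥ √(4A/π) = 35.26 mm.
Elongation limit: A ≥ PL/(Eδ_allow) = 209000·633/(204000·1.6) = 405.3 mm² ⇒ d ≥ 22.72 mm.
The stress limit governs.

35.3 mm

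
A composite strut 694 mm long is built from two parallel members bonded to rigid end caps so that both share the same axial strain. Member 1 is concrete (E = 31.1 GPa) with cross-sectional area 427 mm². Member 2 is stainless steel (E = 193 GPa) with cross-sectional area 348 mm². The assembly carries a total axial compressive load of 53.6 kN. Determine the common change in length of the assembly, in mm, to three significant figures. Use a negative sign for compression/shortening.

-0.462 mm

Equal strain + equilibrium ⇒ each member carries load in proportion to AE: A₁E₁ = 13280000 N, A₂E₂ = 67160000 N, ΣAE = 80440000 N.
δ = PL/ΣAE = -53600·694/80440000 = -0.4624 mm.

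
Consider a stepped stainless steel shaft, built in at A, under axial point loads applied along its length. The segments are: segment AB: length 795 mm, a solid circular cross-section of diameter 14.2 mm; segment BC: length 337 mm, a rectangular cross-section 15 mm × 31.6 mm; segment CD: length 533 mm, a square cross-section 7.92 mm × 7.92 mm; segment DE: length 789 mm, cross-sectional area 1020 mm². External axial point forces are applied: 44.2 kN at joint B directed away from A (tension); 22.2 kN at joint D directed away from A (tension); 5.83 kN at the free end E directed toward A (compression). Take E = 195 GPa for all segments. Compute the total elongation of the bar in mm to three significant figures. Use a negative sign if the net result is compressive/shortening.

2.31 mm

Internal axial forces (sectioning from the free end, tension +): N_DE = -5.83 kN, N_CD = 16.37 kN, N_BC = 16.37 kN, N_AB = 60.57 kN.
A_AB = 158.4 mm².
A_BC = 474 mm².
A_CD = 62.73 mm².
δ_AB = 60570·795/(158.4·195000) = 1.559 mm
δ_BC = 16370·337/(474·195000) = 0.05969 mm
δ_CD = 16370·533/(62.73·195000) = 0.7133 mm
δ_DE = -5830·789/(1020·195000) = -0.02313 mm
δ = Σδ_i = 2.309 mm.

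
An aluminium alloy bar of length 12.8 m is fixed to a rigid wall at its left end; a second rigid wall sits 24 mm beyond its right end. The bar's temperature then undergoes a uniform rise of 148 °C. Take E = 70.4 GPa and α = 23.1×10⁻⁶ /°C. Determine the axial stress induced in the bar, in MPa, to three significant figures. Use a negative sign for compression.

Free thermal expansion αLΔT = 23.1e-6 · 12800 · 148 = 43.76 mm.
The walls engage after the gap closes; constrained expansion = 43.76 − 24 = 19.76 mm.
The walls impose strain ε = −(19.76)/12800 = -1.5438e-03; σ = Eε = 70400 · -1.5438e-03 = -108.7 MPa.

-109 MPa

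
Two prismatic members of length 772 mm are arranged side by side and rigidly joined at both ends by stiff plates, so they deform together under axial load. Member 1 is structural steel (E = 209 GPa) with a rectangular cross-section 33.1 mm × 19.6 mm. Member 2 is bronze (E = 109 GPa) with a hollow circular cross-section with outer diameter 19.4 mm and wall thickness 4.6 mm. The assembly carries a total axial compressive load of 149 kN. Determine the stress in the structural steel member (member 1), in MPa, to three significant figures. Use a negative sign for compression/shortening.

-196 MPa

A_1 = 648.8 mm².
A_2 = 213.9 mm².
Equal strain + equilibrium ⇒ each member carries load in proportion to AE: A₁E₁ = 135600000 N, A₂E₂ = 23310000 N, ΣAE = 158900000 N.
σ₁ = P·E₁/ΣAE = -149000·209000/158900000 = -196 MPa.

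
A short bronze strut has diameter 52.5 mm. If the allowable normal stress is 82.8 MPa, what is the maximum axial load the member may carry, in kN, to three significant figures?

179 kN

A = 2165 mm².
P_max = σ_allow · A = 82.8 · 2165 = 179200 N = 179.2 kN.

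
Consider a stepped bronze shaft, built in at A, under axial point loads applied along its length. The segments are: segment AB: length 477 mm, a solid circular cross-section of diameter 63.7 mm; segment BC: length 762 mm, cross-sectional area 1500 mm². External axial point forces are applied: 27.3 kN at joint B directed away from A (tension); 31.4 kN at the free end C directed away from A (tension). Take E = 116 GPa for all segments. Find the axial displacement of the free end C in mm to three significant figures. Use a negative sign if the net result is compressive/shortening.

0.213 mm

Internal axial forces (sectioning from the free end, tension +): N_BC = 31.4 kN, N_AB = 58.7 kN.
A_AB = 3187 mm².
δ_AB = 58700·477/(3187·116000) = 0.07574 mm
δ_BC = 31400·762/(1500·116000) = 0.1375 mm
δ = Σδ_i = 0.2133 mm.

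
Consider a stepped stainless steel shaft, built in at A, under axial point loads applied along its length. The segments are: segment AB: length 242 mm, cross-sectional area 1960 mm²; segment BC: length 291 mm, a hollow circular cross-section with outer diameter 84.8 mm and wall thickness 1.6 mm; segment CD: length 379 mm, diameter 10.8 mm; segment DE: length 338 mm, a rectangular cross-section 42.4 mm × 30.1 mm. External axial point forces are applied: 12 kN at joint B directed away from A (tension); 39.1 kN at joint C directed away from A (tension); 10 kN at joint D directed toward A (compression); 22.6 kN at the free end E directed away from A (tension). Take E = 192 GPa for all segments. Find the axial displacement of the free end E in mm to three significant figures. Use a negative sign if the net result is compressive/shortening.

Internal axial forces (sectioning from the free end, tension +): N_DE = 22.6 kN, N_CD = 12.6 kN, N_BC = 51.7 kN, N_AB = 63.7 kN.
A_BC = 418.2 mm².
A_CD = 91.61 mm².
A_DE = 1276 mm².
δ_AB = 63700·242/(1960·192000) = 0.04096 mm
δ_BC = 51700·291/(418.2·192000) = 0.1874 mm
δ_CD = 12600·379/(91.61·192000) = 0.2715 mm
δ_DE = 22600·338/(1276·192000) = 0.03117 mm
δ = Σδ_i = 0.531 mm.

0.531 mm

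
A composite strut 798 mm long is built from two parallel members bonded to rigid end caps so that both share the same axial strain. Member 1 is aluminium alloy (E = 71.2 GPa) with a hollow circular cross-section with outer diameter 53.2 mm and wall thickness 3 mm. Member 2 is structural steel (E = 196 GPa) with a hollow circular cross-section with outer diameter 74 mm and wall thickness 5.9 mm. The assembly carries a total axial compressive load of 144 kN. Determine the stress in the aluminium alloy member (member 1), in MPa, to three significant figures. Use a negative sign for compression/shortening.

-36.5 MPa

A_1 = 473.1 mm².
A_2 = 1262 mm².
Equal strain + equilibrium ⇒ each member carries load in proportion to AE: A₁E₁ = 33690000 N, A₂E₂ = 247400000 N, ΣAE = 281100000 N.
σ₁ = P·E₁/ΣAE = -144000·71200/281100000 = -36.48 MPa.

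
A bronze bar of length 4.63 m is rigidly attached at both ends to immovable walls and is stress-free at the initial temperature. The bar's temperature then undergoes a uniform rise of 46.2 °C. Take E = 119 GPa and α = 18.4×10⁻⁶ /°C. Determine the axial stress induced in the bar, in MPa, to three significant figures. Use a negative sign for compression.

-101 MPa

Free thermal expansion αLΔT = 18.4e-6 · 4630 · 46.2 = 3.936 mm.
The walls impose strain ε = −(3.936)/4630 = -8.5008e-04; σ = Eε = 119000 · -8.5008e-04 = -101.2 MPa.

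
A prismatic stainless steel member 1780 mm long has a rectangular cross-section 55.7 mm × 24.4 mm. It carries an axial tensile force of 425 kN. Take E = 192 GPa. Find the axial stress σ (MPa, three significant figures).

313 MPa

A = 1359 mm².
σ = N/A = 425000/1359 = 312.7 MPa.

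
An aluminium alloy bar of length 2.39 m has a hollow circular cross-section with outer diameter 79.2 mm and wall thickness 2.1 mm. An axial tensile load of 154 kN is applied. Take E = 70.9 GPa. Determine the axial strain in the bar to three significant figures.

A = 508.7 mm².
σ = N/A = 302.8 MPa; ε = σ/E = 302.8/70900 = 4.270e-03.

0.00427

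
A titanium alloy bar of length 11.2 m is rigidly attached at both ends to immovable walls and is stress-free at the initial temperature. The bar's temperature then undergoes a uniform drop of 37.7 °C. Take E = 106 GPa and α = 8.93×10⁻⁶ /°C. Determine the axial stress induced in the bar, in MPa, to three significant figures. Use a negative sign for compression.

Free thermal expansion αLΔT = 8.93e-6 · 11200 · -37.7 = -3.771 mm.
The walls impose strain ε = −(-3.771)/11200 = 3.3666e-04; σ = Eε = 106000 · 3.3666e-04 = 35.69 MPa.

35.7 MPa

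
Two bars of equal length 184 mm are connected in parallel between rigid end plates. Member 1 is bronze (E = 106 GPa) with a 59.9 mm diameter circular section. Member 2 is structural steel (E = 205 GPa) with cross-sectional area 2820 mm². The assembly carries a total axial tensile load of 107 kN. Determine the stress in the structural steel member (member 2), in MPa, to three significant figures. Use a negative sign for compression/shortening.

25.0 MPa

A_1 = 2818 mm².
Equal strain + equilibrium ⇒ each member carries load in proportion to AE: A₁E₁ = 298700000 N, A₂E₂ = 578100000 N, ΣAE = 876800000 N.
σ₂ = P·E₂/ΣAE = 107000·205000/876800000 = 25.02 MPa.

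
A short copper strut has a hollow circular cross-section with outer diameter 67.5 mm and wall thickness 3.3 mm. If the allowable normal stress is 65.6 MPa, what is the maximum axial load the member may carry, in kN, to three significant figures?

A = 665.6 mm².
P_max = σ_allow · A = 65.6 · 665.6 = 43660 N = 43.66 kN.

43.7 kN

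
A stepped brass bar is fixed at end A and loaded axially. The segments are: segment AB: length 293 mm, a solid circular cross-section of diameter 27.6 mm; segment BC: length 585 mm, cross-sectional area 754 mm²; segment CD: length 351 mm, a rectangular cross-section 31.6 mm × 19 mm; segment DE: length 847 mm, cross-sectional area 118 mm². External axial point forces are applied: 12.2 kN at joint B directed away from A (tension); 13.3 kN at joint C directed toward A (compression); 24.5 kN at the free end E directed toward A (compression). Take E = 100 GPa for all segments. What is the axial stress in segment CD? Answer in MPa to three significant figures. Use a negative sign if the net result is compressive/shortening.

Internal axial forces (sectioning from the free end, tension +): N_DE = -24.5 kN, N_CD = -24.5 kN, N_BC = -37.8 kN, N_AB = -25.6 kN.
A_CD = 600.4 mm².
σ_CD = N_CD/A_CD = -24500/600.4 = -40.81 MPa.

-40.8 MPa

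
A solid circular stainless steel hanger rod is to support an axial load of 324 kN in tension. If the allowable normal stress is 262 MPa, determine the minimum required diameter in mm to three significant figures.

39.7 mm

Required area A ≥ P/σ_allow = 324000/262 = 1237 mm².
For a solid circular section, d ≥ √(4A/π) = 39.68 mm.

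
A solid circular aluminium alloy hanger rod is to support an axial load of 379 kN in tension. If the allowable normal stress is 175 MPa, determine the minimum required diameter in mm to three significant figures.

Required area A ≥ P/σ_allow = 379000/175 = 2166 mm².
For a solid circular section, d ≥ √(4A/π) = 52.51 mm.

52.5 mm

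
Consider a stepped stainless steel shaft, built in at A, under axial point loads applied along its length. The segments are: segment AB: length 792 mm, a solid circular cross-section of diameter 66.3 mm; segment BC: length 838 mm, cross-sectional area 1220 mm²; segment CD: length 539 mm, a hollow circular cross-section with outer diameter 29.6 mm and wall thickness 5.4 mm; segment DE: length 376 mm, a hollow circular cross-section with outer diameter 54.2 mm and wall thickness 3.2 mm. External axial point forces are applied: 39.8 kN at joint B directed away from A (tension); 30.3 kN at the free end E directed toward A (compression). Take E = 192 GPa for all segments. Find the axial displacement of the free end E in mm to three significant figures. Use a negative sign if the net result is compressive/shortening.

Internal axial forces (sectioning from the free end, tension +): N_DE = -30.3 kN, N_CD = -30.3 kN, N_BC = -30.3 kN, N_AB = 9.5 kN.
A_AB = 3452 mm².
A_CD = 410.5 mm².
A_DE = 512.7 mm².
δ_AB = 9500·792/(3452·192000) = 0.01135 mm
δ_BC = -30300·838/(1220·192000) = -0.1084 mm
δ_CD = -30300·539/(410.5·192000) = -0.2072 mm
δ_DE = -30300·376/(512.7·192000) = -0.1157 mm
δ = Σδ_i = -0.42 mm.

-0.420 mm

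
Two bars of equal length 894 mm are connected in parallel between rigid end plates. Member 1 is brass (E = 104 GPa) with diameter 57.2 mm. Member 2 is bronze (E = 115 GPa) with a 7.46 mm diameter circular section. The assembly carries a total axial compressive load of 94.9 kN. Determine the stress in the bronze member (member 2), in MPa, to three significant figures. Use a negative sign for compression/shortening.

-40.1 MPa

A_1 = 2570 mm².
A_2 = 43.71 mm².
Equal strain + equilibrium ⇒ each member carries load in proportion to AE: A₁E₁ = 267200000 N, A₂E₂ = 5026000 N, ΣAE = 272300000 N.
σ₂ = P·E₂/ΣAE = -94900·115000/272300000 = -40.08 MPa.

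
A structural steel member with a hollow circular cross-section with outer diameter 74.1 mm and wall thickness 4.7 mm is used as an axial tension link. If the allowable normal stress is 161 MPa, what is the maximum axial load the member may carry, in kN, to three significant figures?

165 kN

A = 1025 mm².
P_max = σ_allow · A = 161 · 1025 = 165000 N = 165 kN.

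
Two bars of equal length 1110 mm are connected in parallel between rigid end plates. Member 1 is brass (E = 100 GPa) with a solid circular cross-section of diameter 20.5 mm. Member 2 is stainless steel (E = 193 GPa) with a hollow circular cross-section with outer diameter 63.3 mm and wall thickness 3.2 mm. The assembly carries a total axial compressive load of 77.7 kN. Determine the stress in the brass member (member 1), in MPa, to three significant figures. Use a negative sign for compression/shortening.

A_1 = 330.1 mm².
A_2 = 604.2 mm².
Equal strain + equilibrium ⇒ each member carries load in proportion to AE: A₁E₁ = 33010000 N, A₂E₂ = 116600000 N, ΣAE = 149600000 N.
σ₁ = P·E₁/ΣAE = -77700·100000/149600000 = -51.93 MPa.

-51.9 MPa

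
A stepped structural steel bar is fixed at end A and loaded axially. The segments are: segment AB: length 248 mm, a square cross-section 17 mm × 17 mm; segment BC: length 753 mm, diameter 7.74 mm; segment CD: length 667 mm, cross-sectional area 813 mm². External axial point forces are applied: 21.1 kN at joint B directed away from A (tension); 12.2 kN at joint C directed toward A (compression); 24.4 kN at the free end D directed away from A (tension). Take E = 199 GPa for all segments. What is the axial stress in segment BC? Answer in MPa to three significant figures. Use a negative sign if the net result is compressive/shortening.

Internal axial forces (sectioning from the free end, tension +): N_CD = 24.4 kN, N_BC = 12.2 kN, N_AB = 33.3 kN.
A_BC = 47.05 mm².
σ_BC = N_BC/A_BC = 12200/47.05 = 259.3 MPa.

259 MPa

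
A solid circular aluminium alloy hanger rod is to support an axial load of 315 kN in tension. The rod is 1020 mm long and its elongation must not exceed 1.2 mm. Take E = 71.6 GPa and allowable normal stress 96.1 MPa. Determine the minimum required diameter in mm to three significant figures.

69.0 mm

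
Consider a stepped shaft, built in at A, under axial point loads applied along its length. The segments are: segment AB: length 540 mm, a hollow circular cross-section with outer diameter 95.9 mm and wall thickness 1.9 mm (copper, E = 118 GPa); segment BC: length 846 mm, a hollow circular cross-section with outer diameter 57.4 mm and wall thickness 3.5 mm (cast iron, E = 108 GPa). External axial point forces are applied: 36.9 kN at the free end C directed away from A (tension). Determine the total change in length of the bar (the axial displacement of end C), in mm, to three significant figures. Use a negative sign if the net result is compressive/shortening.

Internal axial forces (sectioning from the free end, tension +): N_BC = 36.9 kN, N_AB = 36.9 kN.
A_AB = 561.1 mm².
A_BC = 592.7 mm².
δ_AB = 36900·540/(561.1·118000) = 0.301 mm
δ_BC = 36900·846/(592.7·108000) = 0.4877 mm
δ = Σδ_i = 0.7887 mm.

0.789 mm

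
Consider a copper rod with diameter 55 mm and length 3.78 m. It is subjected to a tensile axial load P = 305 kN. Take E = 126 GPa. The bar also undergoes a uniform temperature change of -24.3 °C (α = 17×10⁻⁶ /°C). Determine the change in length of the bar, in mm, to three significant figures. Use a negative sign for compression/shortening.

A = 2376 mm².
δ_mech = NL/(AE) = 305000·3780/(2376·126000) = 3.851 mm.
δ_thermal = αLΔT = 17e-6·3780·-24.3 = -1.562 mm.
δ = δ_mech + δ_thermal = 2.29 mm.

2.29 mm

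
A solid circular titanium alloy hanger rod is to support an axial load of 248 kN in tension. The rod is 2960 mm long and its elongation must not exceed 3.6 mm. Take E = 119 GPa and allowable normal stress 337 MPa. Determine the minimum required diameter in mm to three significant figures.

Required area A ≥ P/σ_allow = 248000/337 = 735.9 mm².
For a solid circular section, d ≥ √(4A/π) = 30.61 mm.
Elongation limit: A ≥ PL/(Eδ_allow) = 248000·2960/(119000·3.6) = 1714 mm² ⇒ d ≥ 46.71 mm.
The elongation limit governs.

46.7 mm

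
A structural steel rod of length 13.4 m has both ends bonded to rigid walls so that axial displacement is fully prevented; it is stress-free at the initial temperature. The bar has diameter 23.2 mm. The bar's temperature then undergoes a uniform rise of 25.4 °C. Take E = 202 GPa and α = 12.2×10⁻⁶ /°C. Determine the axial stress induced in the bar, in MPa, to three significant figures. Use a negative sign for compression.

Free thermal expansion αLΔT = 12.2e-6 · 13400 · 25.4 = 4.152 mm.
The walls impose strain ε = −(4.152)/13400 = -3.0988e-04; σ = Eε = 202000 · -3.0988e-04 = -62.6 MPa.

-62.6 MPa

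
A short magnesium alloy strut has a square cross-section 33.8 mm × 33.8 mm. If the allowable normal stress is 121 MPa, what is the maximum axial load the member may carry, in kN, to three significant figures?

138 kN

A = 1142 mm².
P_max = σ_allow · A = 121 · 1142 = 138200 N = 138.2 kN.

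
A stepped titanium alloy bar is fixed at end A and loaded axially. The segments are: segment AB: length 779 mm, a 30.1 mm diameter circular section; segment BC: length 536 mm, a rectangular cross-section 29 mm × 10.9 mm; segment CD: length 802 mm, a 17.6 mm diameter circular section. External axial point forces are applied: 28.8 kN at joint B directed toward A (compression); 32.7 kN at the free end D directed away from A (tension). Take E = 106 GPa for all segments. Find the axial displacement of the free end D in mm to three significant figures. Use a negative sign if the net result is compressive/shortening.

Internal axial forces (sectioning from the free end, tension +): N_CD = 32.7 kN, N_BC = 32.7 kN, N_AB = 3.9 kN.
A_AB = 711.6 mm².
A_BC = 316.1 mm².
A_CD = 243.3 mm².
δ_AB = 3900·779/(711.6·106000) = 0.04028 mm
δ_BC = 32700·536/(316.1·106000) = 0.5231 mm
δ_CD = 32700·802/(243.3·106000) = 1.017 mm
δ = Σδ_i = 1.58 mm.

1.58 mm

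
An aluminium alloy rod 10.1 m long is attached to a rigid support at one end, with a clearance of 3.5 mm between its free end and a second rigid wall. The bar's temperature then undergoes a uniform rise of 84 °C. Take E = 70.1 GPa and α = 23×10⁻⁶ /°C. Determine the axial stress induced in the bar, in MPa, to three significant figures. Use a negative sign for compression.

Free thermal expansion αLΔT = 23e-6 · 10100 · 84 = 19.51 mm.
The walls engage after the gap closes; constrained expansion = 19.51 − 3.5 = 16.01 mm.
The walls impose strain ε = −(16.01)/10100 = -1.5855e-03; σ = Eε = 70100 · -1.5855e-03 = -111.1 MPa.

-111 MPa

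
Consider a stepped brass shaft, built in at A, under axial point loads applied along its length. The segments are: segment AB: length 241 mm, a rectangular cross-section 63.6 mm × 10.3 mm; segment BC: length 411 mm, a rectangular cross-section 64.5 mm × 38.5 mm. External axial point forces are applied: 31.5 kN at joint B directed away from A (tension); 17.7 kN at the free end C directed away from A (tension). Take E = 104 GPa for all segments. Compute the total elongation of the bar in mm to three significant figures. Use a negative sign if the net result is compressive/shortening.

0.202 mm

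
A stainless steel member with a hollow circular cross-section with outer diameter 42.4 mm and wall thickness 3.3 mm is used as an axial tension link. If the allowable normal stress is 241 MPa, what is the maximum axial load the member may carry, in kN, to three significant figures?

A = 405.4 mm².
P_max = σ_allow · A = 241 · 405.4 = 97690 N = 97.69 kN.

97.7 kN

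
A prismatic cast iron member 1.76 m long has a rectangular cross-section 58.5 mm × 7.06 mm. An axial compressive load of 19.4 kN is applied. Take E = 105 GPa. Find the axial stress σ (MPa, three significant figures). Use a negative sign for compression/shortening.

A = 413 mm².
σ = N/A = -19400/413 = -46.97 MPa.

-47.0 MPa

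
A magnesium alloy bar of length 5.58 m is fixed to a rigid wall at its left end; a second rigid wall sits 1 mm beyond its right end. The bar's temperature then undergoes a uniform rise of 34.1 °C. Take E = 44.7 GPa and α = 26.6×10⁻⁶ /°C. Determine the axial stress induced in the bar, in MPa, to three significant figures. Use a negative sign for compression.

Free thermal expansion αLΔT = 26.6e-6 · 5580 · 34.1 = 5.061 mm.
The walls engage after the gap closes; constrained expansion = 5.061 − 1 = 4.061 mm.
The walls impose strain ε = −(4.061)/5580 = -7.2785e-04; σ = Eε = 44700 · -7.2785e-04 = -32.53 MPa.

-32.5 MPa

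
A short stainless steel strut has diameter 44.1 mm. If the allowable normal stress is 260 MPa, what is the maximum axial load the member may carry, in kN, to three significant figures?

397 kN

A = 1527 mm².
P_max = σ_allow · A = 260 · 1527 = 397100 N = 397.1 kN.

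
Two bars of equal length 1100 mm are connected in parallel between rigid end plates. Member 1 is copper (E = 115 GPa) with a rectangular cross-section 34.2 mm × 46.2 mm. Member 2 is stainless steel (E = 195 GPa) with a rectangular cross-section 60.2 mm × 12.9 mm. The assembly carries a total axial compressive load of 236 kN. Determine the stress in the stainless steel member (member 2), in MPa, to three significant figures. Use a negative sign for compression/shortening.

-138 MPa

A_1 = 1580 mm².
A_2 = 776.6 mm².
Equal strain + equilibrium ⇒ each member carries load in proportion to AE: A₁E₁ = 181700000 N, A₂E₂ = 151400000 N, ΣAE = 333100000 N.
σ₂ = P·E₂/ΣAE = -236000·195000/333100000 = -138.1 MPa.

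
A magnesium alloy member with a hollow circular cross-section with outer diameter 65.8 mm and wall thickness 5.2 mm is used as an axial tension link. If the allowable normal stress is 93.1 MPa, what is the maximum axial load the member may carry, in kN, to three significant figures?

92.2 kN

A = 990 mm².
P_max = σ_allow · A = 93.1 · 990 = 92170 N = 92.17 kN.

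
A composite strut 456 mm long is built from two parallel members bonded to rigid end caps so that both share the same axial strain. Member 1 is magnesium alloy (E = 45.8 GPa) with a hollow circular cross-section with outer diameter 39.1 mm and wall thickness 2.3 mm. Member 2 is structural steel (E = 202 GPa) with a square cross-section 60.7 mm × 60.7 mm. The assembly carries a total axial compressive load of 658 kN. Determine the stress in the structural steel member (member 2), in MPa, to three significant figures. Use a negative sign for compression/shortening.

-176 MPa

A_1 = 265.9 mm².
A_2 = 3684 mm².
Equal strain + equilibrium ⇒ each member carries load in proportion to AE: A₁E₁ = 12180000 N, A₂E₂ = 744300000 N, ΣAE = 756400000 N.
σ₂ = P·E₂/ΣAE = -658000·202000/756400000 = -175.7 MPa.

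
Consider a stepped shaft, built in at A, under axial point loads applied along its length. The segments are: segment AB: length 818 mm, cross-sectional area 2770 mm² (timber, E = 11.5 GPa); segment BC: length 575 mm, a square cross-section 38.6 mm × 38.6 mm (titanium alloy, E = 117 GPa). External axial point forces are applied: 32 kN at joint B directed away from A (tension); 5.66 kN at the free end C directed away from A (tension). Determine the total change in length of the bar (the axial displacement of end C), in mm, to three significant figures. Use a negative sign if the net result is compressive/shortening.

Internal axial forces (sectioning from the free end, tension +): N_BC = 5.66 kN, N_AB = 37.66 kN.
A_BC = 1490 mm².
δ_AB = 37660·818/(2770·11500) = 0.9671 mm
δ_BC = 5660·575/(1490·117000) = 0.01867 mm
δ = Σδ_i = 0.9857 mm.

0.986 mm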